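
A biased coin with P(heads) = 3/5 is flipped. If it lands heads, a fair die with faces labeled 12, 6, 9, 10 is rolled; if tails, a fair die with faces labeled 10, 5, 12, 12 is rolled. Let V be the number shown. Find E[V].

E[V | heads] = (12+6+9+10)/4 = 37/4.
E[V | tails] = (10+5+12+12)/4 = 39/4.
E[V] = (3/5)·(37/4) + (2/5)·(39/4) = 189/20.

189/20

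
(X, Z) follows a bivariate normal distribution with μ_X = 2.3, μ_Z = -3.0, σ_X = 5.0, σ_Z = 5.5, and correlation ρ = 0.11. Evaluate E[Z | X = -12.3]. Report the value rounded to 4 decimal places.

The regression of Z on X has slope ρ·σ_Z/σ_X and passes through (μ_X, μ_Z).
E[Z | X=-12.3] = -3.0 + (0.11)·(5.5/5.0)·(-12.3 − (2.3)) = -3.0 + (0.121)·(-14.6) = -4.7666.

-4.7666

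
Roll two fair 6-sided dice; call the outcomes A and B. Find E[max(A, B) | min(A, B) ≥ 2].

24/5

P(min(A, B) ≥ 2) = 25/36.
Summing max(A,B)·P(x,y) over outcomes with min(A, B) ≥ 2 gives 10/3.
E[max(A, B) | min(A, B) ≥ 2] = (10/3) / (25/36) = 24/5.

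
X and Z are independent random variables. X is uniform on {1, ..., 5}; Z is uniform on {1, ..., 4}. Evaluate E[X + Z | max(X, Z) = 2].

P(max(X, Z) = 2) = 3/20.
Summing (X+Z)·P(x,y) over outcomes with max(X, Z) = 2 gives 1/2.
E[X + Z | max(X, Z) = 2] = (1/2) / (3/20) = 10/3.

10/3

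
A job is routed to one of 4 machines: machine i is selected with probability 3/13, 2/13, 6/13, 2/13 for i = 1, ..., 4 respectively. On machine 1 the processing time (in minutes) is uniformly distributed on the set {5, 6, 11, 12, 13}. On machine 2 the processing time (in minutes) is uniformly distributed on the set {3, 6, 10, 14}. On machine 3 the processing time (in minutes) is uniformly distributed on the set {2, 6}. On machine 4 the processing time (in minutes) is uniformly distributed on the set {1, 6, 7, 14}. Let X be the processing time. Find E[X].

827/130

E[X | machine 1] = (5+6+11+12+13)/5 = 47/5.
E[X | machine 2] = (3+6+10+14)/4 = 33/4.
E[X | machine 3] = (2+6)/2 = 4.
E[X | machine 4] = (1+6+7+14)/4 = 7.
By the law of total expectation,
E[X] = (3/13)·(47/5) + (2/13)·(33/4) + (6/13)·(4) + (2/13)·(7) = 827/130.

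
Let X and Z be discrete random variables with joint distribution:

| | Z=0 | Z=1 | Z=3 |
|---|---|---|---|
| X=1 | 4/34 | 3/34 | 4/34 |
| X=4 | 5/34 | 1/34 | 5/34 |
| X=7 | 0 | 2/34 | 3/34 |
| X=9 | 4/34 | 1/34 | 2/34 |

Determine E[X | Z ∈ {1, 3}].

P(Z ∈ {1, 3}) = 21/34.
Summing X·P(X=x,Z=y) over the conditioning event gives 93/34.
E[X | Z ∈ {1, 3}] = (93/34) / (21/34) = 31/7.

31/7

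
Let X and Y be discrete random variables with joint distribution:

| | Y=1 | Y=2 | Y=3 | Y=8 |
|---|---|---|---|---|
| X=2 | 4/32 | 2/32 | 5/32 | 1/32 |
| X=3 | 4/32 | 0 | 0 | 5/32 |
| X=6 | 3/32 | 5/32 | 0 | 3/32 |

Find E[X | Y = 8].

P(Y = 8) = 9/32.
Σ X·P over the event = 2·(1/32) + 3·(5/32) + 6·(3/32) = 35/32.
E[X | Y = 8] = (35/32) / (9/32) = 35/9.

35/9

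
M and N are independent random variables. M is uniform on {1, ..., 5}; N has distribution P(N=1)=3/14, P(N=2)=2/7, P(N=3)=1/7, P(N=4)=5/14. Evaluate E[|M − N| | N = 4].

P(N = 4) = 5/14.
Summing |M−N|·P(x,y) over outcomes with N = 4 gives 1/2.
E[|M − N| | N = 4] = (1/2) / (5/14) = 7/5.

7/5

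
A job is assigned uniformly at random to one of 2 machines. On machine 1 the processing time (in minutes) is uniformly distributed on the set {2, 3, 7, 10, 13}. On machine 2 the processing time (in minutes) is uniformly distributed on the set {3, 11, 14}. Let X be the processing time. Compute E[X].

49/6

E[X | machine 1] = (2+3+7+10+13)/5 = 7.
E[X | machine 2] = (3+11+14)/3 = 28/3.
E[X] = (1/2)·(7) + (1/2)·(28/3) = 49/6.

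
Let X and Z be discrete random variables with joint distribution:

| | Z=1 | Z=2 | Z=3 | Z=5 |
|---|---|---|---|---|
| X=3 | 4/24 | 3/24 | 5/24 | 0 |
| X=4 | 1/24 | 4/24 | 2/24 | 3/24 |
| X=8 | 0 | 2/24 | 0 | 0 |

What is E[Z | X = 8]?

2

P(X = 8) = 1/12.
Σ Z·P over the event = 2·(2/24) = 1/6.
E[Z | X = 8] = (1/6) / (1/12) = 2.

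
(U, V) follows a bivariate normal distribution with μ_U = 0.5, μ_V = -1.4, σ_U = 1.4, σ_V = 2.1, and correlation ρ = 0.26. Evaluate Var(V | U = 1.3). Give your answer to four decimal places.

The conditional variance in a bivariate normal is σ_V²(1 − ρ²), independent of x.
Var(V | U=1.3) = (2.1)²·(1 − (0.26)²) = 4.41·0.9324 = 4.1119.

4.1119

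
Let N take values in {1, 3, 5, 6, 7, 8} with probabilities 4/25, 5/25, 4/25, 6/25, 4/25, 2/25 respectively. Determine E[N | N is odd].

67/17

P(N is odd) = 17/25.
Σ over the event: 1·4/25 + 3·1/5 + 5·4/25 + 7·4/25 = 67/25.
E[N | N is odd] = (67/25) / (17/25) = 67/17.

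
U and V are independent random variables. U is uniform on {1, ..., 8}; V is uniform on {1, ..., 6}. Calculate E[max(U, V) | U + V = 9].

37/6

Outcomes with U + V = 9: (3,6), (4,5), (5,4), (6,3), (7,2), (8,1), each with probability 1/48.
E[max(U, V) | U + V = 9] = (6 + 5 + 5 + 6 + 7 + 8) / 6 = 37/6.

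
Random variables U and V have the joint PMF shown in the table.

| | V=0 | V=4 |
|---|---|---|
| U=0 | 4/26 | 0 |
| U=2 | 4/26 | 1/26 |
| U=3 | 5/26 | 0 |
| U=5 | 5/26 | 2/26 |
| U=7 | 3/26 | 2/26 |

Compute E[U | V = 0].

P(V = 0) = 21/26.
Σ U·P over the event = 0·(4/26) + 2·(4/26) + 3·(5/26) + 5·(5/26) + 7·(3/26) = 69/26.
E[U | V = 0] = (69/26) / (21/26) = 23/7.

23/7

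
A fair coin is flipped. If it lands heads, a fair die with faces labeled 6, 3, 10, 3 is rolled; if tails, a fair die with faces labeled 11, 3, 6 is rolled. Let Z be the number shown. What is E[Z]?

E[Z | heads] = (6+3+10+3)/4 = 11/2.
E[Z | tails] = (11+3+6)/3 = 20/3.
By the law of total expectation,
E[Z] = (1/2)·(11/2) + (1/2)·(20/3) = 73/12.

73/12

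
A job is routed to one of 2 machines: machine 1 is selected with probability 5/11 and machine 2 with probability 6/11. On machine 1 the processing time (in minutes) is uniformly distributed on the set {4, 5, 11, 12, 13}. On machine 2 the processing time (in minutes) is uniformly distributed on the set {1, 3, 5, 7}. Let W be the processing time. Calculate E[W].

69/11

E[W | machine 1] = (4+5+11+12+13)/5 = 9.
E[W | machine 2] = (1+3+5+7)/4 = 4.
By the law of total expectation,
E[W] = (5/11)·(9) + (6/11)·(4) = 69/11.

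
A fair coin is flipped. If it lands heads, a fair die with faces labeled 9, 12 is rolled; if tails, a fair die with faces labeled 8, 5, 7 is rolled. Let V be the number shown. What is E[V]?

103/12

E[V | heads] = (9+12)/2 = 21/2.
E[V | tails] = (8+5+7)/3 = 20/3.
By the law of total expectation,
E[V] = (1/2)·(21/2) + (1/2)·(20/3) = 103/12.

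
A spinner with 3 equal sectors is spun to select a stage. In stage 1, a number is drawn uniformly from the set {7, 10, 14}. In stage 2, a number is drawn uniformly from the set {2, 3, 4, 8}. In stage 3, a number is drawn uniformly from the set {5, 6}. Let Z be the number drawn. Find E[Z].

241/36

E[Z | stage 1] = (7+10+14)/3 = 31/3.
E[Z | stage 2] = (2+3+4+8)/4 = 17/4.
E[Z | stage 3] = (5+6)/2 = 11/2.
E[Z] = (1/3)·(31/3) + (1/3)·(17/4) + (1/3)·(11/2) = 241/36.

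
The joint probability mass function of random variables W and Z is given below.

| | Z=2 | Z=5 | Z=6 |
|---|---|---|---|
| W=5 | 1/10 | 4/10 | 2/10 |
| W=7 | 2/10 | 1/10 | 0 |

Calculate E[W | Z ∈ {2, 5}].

P(Z ∈ {2, 5}) = 4/5.
Σ W·P over the event = 5·(1/10) + 5·(4/10) + 7·(2/10) + 7·(1/10) = 23/5.
E[W | Z ∈ {2, 5}] = (23/5) / (4/5) = 23/4.

23/4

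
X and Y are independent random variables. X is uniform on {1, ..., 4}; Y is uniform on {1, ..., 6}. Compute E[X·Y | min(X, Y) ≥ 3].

Outcomes with min(X, Y) ≥ 3: (3,3), (3,4), (3,5), (3,6), (4,3), (4,4), (4,5), (4,6), each with probability 1/24.
E[X·Y | min(X, Y) ≥ 3] = (9 + 12 + 15 + 18 + 12 + 16 + 20 + 24) / 8 = 63/4.

63/4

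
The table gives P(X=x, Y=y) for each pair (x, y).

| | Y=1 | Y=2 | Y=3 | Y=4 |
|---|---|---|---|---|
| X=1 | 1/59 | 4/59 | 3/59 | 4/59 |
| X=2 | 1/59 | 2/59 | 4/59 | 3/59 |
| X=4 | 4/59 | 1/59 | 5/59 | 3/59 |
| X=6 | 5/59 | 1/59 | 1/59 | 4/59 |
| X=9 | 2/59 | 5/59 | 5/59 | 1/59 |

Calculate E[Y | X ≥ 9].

31/13

P(X ≥ 9) = 13/59.
Σ Y·P over the event = 1·(2/59) + 2·(5/59) + 3·(5/59) + 4·(1/59) = 31/59.
E[Y | X ≥ 9] = (31/59) / (13/59) = 31/13.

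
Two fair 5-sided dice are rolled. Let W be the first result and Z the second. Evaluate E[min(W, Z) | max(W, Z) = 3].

Outcomes with max(W, Z) = 3: (1,3), (2,3), (3,1), (3,2), (3,3), each with probability 1/25.
E[min(W, Z) | max(W, Z) = 3] = (1 + 2 + 1 + 2 + 3) / 5 = 9/5.

9/5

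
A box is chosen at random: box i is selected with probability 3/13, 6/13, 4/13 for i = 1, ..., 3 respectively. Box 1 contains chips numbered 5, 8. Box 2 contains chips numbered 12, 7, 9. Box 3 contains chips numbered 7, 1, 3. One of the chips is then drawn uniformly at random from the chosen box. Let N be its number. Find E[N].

541/78

E[N | box 1] = (5+8)/2 = 13/2.
E[N | box 2] = (12+7+9)/3 = 28/3.
E[N | box 3] = (7+1+3)/3 = 11/3.
E[N] = (3/13)·(13/2) + (6/13)·(28/3) + (4/13)·(11/3) = 541/78.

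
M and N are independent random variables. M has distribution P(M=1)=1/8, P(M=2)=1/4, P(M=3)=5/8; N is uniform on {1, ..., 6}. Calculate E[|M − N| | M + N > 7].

11/4

P(M + N > 7) = 1/4.
Summing |M−N|·P(x,y) over outcomes with M + N > 7 gives 11/16.
E[|M − N| | M + N > 7] = (11/16) / (1/4) = 11/4.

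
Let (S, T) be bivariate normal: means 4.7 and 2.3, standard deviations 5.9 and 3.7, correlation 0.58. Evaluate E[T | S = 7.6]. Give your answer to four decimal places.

The regression of T on S has slope ρ·σ_T/σ_S and passes through (μ_S, μ_T).
E[T | S=7.6] = 2.3 + (0.58)·(3.7/5.9)·(7.6 − (4.7)) = 2.3 + (0.36373)·(2.9) = 3.3548.

3.3548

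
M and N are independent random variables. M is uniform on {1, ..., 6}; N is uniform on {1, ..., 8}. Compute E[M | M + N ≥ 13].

17/3

Outcomes with M + N ≥ 13: (5,8), (6,7), (6,8), each with probability 1/48.
E[M | M + N ≥ 13] = (5 + 6 + 6) / 3 = 17/3.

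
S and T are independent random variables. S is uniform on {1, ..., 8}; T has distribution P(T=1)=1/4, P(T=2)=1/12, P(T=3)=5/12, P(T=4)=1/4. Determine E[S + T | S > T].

P(S > T) = 2/3.
Summing (S+T)·P(x,y) over outcomes with S > T gives 87/16.
E[S + T | S > T] = (87/16) / (2/3) = 261/32.

261/32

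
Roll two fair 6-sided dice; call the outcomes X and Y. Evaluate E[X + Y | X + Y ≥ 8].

P(X + Y ≥ 8) = 5/12.
Summing (X+Y)·P(x,y) over outcomes with X + Y ≥ 8 gives 35/9.
E[X + Y | X + Y ≥ 8] = (35/9) / (5/12) = 28/3.

28/3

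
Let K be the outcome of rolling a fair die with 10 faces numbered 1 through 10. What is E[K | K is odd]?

Given K is odd, K is equally likely to be any of {1, 3, 5, 7, 9}.
E[K | K is odd] = (1 + 3 + 5 + 7 + 9) / 5 = 5.

5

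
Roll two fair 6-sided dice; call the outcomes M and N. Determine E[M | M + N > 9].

Outcomes with M + N > 9: (4,6), (5,5), (5,6), (6,4), (6,5), (6,6), each with probability 1/36.
E[M | M + N > 9] = (4 + 5 + 5 + 6 + 6 + 6) / 6 = 16/3.

16/3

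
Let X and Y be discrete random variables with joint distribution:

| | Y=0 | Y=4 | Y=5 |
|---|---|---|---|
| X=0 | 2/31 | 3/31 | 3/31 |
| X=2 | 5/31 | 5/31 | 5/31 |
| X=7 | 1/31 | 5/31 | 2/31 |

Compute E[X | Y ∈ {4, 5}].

3

P(Y ∈ {4, 5}) = 23/31.
Σ X·P over the event = 0·(3/31) + 0·(3/31) + 2·(5/31) + 2·(5/31) + 7·(5/31) + 7·(2/31) = 69/31.
E[X | Y ∈ {4, 5}] = (69/31) / (23/31) = 3.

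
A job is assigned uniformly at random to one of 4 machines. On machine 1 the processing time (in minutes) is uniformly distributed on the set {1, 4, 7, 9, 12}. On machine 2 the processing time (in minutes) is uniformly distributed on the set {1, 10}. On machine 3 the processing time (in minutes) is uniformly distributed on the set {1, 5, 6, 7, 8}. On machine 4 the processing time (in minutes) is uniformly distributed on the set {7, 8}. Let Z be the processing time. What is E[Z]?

25/4

E[Z | machine 1] = (1+4+7+9+12)/5 = 33/5.
E[Z | machine 2] = (1+10)/2 = 11/2.
E[Z | machine 3] = (1+5+6+7+8)/5 = 27/5.
E[Z | machine 4] = (7+8)/2 = 15/2.
By the law of total expectation,
E[Z] = (1/4)·(33/5) + (1/4)·(11/2) + (1/4)·(27/5) + (1/4)·(15/2) = 25/4.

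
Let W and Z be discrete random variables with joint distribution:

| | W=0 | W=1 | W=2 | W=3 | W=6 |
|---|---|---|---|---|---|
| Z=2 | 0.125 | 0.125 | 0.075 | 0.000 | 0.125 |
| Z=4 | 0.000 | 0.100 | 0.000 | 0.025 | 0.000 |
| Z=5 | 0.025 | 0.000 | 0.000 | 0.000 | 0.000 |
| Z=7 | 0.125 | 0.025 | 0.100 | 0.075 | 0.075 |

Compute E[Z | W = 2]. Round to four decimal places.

P(W = 2) = 0.175.
Σ Z·P over the event = 2·(0.075) + 7·(0.100) = 0.850.
E[Z | W = 2] = (0.850) / (0.175) = 4.8571.

4.8571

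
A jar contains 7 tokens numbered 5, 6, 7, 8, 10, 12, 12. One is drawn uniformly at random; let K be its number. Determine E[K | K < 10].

P(K < 10) = 4/7.
Σ over the event: 5·1/7 + 6·1/7 + 7·1/7 + 8·1/7 = 26/7.
E[K | K < 10] = (26/7) / (4/7) = 13/2.

13/2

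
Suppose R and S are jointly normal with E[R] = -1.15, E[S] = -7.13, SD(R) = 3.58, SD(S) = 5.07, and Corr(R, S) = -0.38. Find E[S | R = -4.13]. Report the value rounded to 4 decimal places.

-5.5263

The regression of S on R has slope ρ·σ_S/σ_R and passes through (μ_R, μ_S).
E[S | R=-4.13] = -7.13 + (-0.38)·(5.07/3.58)·(-4.13 − (-1.15)) = -7.13 + (-0.53816)·(-2.98) = -5.5263.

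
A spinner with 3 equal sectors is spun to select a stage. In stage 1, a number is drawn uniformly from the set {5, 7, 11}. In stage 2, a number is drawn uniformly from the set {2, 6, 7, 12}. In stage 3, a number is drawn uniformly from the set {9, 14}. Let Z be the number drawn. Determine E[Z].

E[Z | stage 1] = (5+7+11)/3 = 23/3.
E[Z | stage 2] = (2+6+7+12)/4 = 27/4.
E[Z | stage 3] = (9+14)/2 = 23/2.
E[Z] = (1/3)·(23/3) + (1/3)·(27/4) + (1/3)·(23/2) = 311/36.

311/36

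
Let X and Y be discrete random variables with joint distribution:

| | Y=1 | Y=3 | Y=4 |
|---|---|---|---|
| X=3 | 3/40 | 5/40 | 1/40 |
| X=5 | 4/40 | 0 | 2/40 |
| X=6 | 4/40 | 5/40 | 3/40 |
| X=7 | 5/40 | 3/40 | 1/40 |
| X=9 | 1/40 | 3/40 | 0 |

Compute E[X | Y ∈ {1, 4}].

45/8

P(Y ∈ {1, 4}) = 3/5.
Summing X·P(X=x,Y=y) over the conditioning event gives 27/8.
E[X | Y ∈ {1, 4}] = (27/8) / (3/5) = 45/8.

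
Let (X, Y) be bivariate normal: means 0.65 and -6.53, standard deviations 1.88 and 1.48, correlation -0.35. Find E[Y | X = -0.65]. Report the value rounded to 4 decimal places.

-6.1718

For a bivariate normal, E[Y | X=x] = μ_Y + ρ·(σ_Y/σ_X)·(x − μ_X).
E[Y | X=-0.65] = -6.53 + (-0.35)·(1.48/1.88)·(-0.65 − (0.65)) = -6.53 + (-0.27553)·(-1.3) = -6.1718.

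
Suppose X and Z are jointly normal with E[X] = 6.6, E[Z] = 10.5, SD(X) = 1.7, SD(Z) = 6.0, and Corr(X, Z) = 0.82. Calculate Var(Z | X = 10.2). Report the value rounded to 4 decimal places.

The conditional variance in a bivariate normal is σ_Z²(1 − ρ²), independent of x.
Var(Z | X=10.2) = (6.0)²·(1 − (0.82)²) = 36·0.3276 = 11.7936.

11.7936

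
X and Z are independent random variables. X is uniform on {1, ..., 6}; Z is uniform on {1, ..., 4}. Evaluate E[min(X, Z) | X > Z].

P(X > Z) = 7/12.
Summing min(X,Z)·P(x,y) over outcomes with X > Z gives 5/4.
E[min(X, Z) | X > Z] = (5/4) / (7/12) = 15/7.

15/7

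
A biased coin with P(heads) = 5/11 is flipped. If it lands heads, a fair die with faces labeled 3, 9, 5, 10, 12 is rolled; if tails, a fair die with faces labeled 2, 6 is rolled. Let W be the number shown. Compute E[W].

63/11

E[W | heads] = (3+9+5+10+12)/5 = 39/5.
E[W | tails] = (2+6)/2 = 4.
E[W] = (5/11)·(39/5) + (6/11)·(4) = 63/11.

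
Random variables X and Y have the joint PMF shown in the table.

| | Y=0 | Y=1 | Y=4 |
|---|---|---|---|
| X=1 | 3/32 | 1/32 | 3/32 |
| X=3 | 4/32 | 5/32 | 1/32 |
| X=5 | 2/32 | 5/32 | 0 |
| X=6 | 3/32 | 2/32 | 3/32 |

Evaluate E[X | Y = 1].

P(Y = 1) = 13/32.
Σ X·P over the event = 1·(1/32) + 3·(5/32) + 5·(5/32) + 6·(2/32) = 53/32.
E[X | Y = 1] = (53/32) / (13/32) = 53/13.

53/13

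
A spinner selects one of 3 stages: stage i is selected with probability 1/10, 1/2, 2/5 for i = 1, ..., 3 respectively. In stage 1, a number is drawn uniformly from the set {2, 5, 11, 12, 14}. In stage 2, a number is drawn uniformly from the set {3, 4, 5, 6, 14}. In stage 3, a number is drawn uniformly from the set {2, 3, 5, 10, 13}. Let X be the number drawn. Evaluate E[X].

168/25

E[X | stage 1] = (2+5+11+12+14)/5 = 44/5.
E[X | stage 2] = (3+4+5+6+14)/5 = 32/5.
E[X | stage 3] = (2+3+5+10+13)/5 = 33/5.
By the law of total expectation,
E[X] = (1/10)·(44/5) + (1/2)·(32/5) + (2/5)·(33/5) = 168/25.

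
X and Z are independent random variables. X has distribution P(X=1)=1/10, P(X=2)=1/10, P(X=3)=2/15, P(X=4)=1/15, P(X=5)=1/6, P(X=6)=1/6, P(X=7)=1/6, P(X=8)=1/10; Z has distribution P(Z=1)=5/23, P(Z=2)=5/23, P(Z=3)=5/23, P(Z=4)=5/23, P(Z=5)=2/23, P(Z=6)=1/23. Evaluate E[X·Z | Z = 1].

143/30

P(Z = 1) = 5/23.
Summing XZ·P(x,y) over outcomes with Z = 1 gives 143/138.
E[X·Z | Z = 1] = (143/138) / (5/23) = 143/30.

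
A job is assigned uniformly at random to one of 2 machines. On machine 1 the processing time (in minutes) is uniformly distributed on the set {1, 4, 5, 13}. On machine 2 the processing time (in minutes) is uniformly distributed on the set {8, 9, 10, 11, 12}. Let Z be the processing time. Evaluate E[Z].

63/8

E[Z | machine 1] = (1+4+5+13)/4 = 23/4.
E[Z | machine 2] = (8+9+10+11+12)/5 = 10.
E[Z] = (1/2)·(23/4) + (1/2)·(10) = 63/8.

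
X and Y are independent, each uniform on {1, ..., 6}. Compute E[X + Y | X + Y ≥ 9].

10

Outcomes with X + Y ≥ 9: (3,6), (4,5), (4,6), (5,4), (5,5), (5,6), (6,3), (6,4), (6,5), (6,6), each with probability 1/36.
E[X + Y | X + Y ≥ 9] = (9 + 9 + 10 + 9 + 10 + 11 + 9 + 10 + 11 + 12) / 10 = 10.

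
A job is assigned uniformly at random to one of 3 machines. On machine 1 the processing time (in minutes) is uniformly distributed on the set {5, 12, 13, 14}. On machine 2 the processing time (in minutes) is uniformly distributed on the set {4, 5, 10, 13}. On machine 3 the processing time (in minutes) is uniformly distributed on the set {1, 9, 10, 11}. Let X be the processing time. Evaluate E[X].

107/12

E[X | machine 1] = (5+12+13+14)/4 = 11.
E[X | machine 2] = (4+5+10+13)/4 = 8.
E[X | machine 3] = (1+9+10+11)/4 = 31/4.
By the law of total expectation,
E[X] = (1/3)·(11) + (1/3)·(8) + (1/3)·(31/4) = 107/12.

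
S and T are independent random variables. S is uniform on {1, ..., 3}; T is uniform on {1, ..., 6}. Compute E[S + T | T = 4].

P(T = 4) = 1/6.
Summing (S+T)·P(x,y) over outcomes with T = 4 gives 1.
E[S + T | T = 4] = (1) / (1/6) = 6.

6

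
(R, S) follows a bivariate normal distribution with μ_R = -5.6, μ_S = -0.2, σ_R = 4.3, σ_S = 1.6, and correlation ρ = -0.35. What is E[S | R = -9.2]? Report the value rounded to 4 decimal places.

E[S | R=x] = μ_S + ρ(σ_S/σ_R)(x − μ_R) for jointly normal variables.
E[S | R=-9.2] = -0.2 + (-0.35)·(1.6/4.3)·(-9.2 − (-5.6)) = -0.2 + (-0.13023)·(-3.6) = 0.2688.

0.2688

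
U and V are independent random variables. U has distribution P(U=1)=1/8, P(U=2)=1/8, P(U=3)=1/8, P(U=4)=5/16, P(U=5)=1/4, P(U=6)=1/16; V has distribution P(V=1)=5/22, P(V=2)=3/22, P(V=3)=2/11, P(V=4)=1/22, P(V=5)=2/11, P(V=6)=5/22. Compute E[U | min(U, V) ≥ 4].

23/5

P(min(U, V) ≥ 4) = 25/88.
Summing U·P(x,y) over outcomes with min(U, V) ≥ 4 gives 115/88.
E[U | min(U, V) ≥ 4] = (115/88) / (25/88) = 23/5.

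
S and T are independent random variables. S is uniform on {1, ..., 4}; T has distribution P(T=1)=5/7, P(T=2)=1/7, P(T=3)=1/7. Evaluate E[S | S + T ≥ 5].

P(S + T ≥ 5) = 5/14.
Summing S·P(x,y) over outcomes with S + T ≥ 5 gives 9/7.
E[S | S + T ≥ 5] = (9/7) / (5/14) = 18/5.

18/5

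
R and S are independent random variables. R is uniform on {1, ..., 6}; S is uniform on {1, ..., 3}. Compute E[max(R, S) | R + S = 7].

5

Outcomes with R + S = 7: (4,3), (5,2), (6,1), each with probability 1/18.
E[max(R, S) | R + S = 7] = (4 + 5 + 6) / 3 = 5.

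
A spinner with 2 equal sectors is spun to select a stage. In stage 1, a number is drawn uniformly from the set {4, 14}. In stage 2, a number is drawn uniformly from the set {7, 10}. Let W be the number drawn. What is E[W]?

35/4

E[W | stage 1] = (4+14)/2 = 9.
E[W | stage 2] = (7+10)/2 = 17/2.
E[W] = (1/2)·(9) + (1/2)·(17/2) = 35/4.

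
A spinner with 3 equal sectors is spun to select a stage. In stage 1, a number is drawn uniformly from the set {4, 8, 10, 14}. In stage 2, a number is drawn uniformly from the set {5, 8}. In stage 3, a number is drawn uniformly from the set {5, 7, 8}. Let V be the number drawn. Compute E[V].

E[V | stage 1] = (4+8+10+14)/4 = 9.
E[V | stage 2] = (5+8)/2 = 13/2.
E[V | stage 3] = (5+7+8)/3 = 20/3.
By the law of total expectation,
E[V] = (1/3)·(9) + (1/3)·(13/2) + (1/3)·(20/3) = 133/18.

133/18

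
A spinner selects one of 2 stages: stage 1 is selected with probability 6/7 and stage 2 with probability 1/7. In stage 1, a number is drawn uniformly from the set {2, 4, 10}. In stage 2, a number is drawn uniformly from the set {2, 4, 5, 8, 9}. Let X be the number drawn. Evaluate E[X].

188/35

E[X | stage 1] = (2+4+10)/3 = 16/3.
E[X | stage 2] = (2+4+5+8+9)/5 = 28/5.
By the law of total expectation,
E[X] = (6/7)·(16/3) + (1/7)·(28/5) = 188/35.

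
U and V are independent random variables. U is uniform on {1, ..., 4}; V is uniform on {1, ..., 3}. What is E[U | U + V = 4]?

Outcomes with U + V = 4: (1,3), (2,2), (3,1), each with probability 1/12.
E[U | U + V = 4] = (1 + 2 + 3) / 3 = 2.

2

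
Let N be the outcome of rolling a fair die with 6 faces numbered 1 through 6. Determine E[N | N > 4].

Given N > 4, N is equally likely to be any of {5, 6}.
E[N | N > 4] = (5 + 6) / 2 = 11/2.

11/2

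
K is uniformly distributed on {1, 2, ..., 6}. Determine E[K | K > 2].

Given K > 2, K is equally likely to be any of {3, 4, 5, 6}.
E[K | K > 2] = (3 + 4 + 5 + 6) / 4 = 9/2.

9/2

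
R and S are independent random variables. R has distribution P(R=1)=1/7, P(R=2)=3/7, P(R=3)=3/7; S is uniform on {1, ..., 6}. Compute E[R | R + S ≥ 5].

12/5

P(R + S ≥ 5) = 5/7.
Summing R·P(x,y) over outcomes with R + S ≥ 5 gives 12/7.
E[R | R + S ≥ 5] = (12/7) / (5/7) = 12/5.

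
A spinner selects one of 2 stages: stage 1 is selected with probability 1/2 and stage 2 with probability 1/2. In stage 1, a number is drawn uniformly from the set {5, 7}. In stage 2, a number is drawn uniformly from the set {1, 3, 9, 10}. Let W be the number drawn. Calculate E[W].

E[W | stage 1] = (5+7)/2 = 6.
E[W | stage 2] = (1+3+9+10)/4 = 23/4.
E[W] = (1/2)·(6) + (1/2)·(23/4) = 47/8.

47/8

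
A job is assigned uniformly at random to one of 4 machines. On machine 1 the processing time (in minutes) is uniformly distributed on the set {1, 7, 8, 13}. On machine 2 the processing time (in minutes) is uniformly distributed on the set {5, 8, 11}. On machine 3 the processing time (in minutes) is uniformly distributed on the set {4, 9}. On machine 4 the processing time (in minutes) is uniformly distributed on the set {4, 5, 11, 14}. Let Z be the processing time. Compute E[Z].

121/16

E[Z | machine 1] = (1+7+8+13)/4 = 29/4.
E[Z | machine 2] = (5+8+11)/3 = 8.
E[Z | machine 3] = (4+9)/2 = 13/2.
E[Z | machine 4] = (4+5+11+14)/4 = 17/2.
By the law of total expectation,
E[Z] = (1/4)·(29/4) + (1/4)·(8) + (1/4)·(13/2) + (1/4)·(17/2) = 121/16.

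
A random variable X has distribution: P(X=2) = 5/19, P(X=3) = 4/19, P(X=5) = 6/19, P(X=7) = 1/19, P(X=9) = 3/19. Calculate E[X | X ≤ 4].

P(X ≤ 4) = 9/19.
Σ over the event: 2·5/19 + 3·4/19 = 22/19.
E[X | X ≤ 4] = (22/19) / (9/19) = 22/9.

22/9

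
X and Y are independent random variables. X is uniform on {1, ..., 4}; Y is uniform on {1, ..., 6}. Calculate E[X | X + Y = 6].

5/2

Outcomes with X + Y = 6: (1,5), (2,4), (3,3), (4,2), each with probability 1/24.
E[X | X + Y = 6] = (1 + 2 + 3 + 4) / 4 = 5/2.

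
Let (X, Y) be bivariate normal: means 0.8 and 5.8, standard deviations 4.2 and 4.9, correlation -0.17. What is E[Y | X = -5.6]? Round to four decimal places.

7.0693

E[Y | X=x] = μ_Y + ρ(σ_Y/σ_X)(x − μ_X) for jointly normal variables.
E[Y | X=-5.6] = 5.8 + (-0.17)·(4.9/4.2)·(-5.6 − (0.8)) = 5.8 + (-0.19833)·(-6.4) = 7.0693.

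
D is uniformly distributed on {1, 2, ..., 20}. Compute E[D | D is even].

Given D is even, D is equally likely to be any of {2, 4, 6, 8, 10, 12, 14, 16, 18, 20}.
E[D | D is even] = (2 + 4 + 6 + 8 + 10 + 12 + 14 + 16 + 18 + 20) / 10 = 11.

11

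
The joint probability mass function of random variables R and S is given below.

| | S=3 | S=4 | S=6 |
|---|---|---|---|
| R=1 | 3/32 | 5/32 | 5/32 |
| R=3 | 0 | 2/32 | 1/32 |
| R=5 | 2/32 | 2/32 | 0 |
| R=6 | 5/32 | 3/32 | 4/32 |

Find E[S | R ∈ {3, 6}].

13/3

P(R ∈ {3, 6}) = 15/32.
Σ S·P over the event = 4·(2/32) + 6·(1/32) + 3·(5/32) + 4·(3/32) + 6·(4/32) = 65/32.
E[S | R ∈ {3, 6}] = (65/32) / (15/32) = 13/3.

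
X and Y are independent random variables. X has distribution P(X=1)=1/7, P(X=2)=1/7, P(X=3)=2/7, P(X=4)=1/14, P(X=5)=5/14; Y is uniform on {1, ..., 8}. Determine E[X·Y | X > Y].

314/33

P(X > Y) = 33/112.
Summing XY·P(x,y) over outcomes with X > Y gives 157/56.
E[X·Y | X > Y] = (157/56) / (33/112) = 314/33.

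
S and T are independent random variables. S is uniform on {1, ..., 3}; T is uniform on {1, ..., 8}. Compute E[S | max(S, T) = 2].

Outcomes with max(S, T) = 2: (1,2), (2,1), (2,2), each with probability 1/24.
E[S | max(S, T) = 2] = (1 + 2 + 2) / 3 = 5/3.

5/3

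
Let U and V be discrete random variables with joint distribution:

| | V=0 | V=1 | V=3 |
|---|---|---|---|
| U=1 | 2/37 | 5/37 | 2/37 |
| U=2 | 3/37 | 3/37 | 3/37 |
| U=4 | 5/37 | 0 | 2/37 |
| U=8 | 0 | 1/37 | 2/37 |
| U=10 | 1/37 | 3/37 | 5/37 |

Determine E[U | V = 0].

38/11

P(V = 0) = 11/37.
Σ U·P over the event = 1·(2/37) + 2·(3/37) + 4·(5/37) + 10·(1/37) = 38/37.
E[U | V = 0] = (38/37) / (11/37) = 38/11.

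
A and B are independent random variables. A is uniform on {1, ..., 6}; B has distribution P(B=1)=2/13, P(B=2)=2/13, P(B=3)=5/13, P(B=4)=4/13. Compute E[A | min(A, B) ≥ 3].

9/2

P(min(A, B) ≥ 3) = 6/13.
Summing A·P(x,y) over outcomes with min(A, B) ≥ 3 gives 27/13.
E[A | min(A, B) ≥ 3] = (27/13) / (6/13) = 9/2.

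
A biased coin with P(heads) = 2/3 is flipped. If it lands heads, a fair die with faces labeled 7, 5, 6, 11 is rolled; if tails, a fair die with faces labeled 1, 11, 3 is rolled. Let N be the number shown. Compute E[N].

13/2

E[N | heads] = (7+5+6+11)/4 = 29/4.
E[N | tails] = (1+11+3)/3 = 5.
E[N] = (2/3)·(29/4) + (1/3)·(5) = 13/2.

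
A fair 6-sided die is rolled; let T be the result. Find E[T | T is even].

Given T is even, T is equally likely to be any of {2, 4, 6}.
E[T | T is even] = (2 + 4 + 6) / 3 = 4.

4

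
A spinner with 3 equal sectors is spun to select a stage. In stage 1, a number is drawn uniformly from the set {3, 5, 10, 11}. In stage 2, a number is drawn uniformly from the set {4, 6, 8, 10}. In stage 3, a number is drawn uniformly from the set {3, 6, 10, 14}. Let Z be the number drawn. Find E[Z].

E[Z | stage 1] = (3+5+10+11)/4 = 29/4.
E[Z | stage 2] = (4+6+8+10)/4 = 7.
E[Z | stage 3] = (3+6+10+14)/4 = 33/4.
E[Z] = (1/3)·(29/4) + (1/3)·(7) + (1/3)·(33/4) = 15/2.

15/2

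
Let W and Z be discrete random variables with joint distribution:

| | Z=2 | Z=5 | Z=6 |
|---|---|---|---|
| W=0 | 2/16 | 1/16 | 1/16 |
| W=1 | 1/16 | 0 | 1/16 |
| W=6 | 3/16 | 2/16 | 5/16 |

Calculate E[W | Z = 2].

P(Z = 2) = 3/8.
Σ W·P over the event = 0·(2/16) + 1·(1/16) + 6·(3/16) = 19/16.
E[W | Z = 2] = (19/16) / (3/8) = 19/6.

19/6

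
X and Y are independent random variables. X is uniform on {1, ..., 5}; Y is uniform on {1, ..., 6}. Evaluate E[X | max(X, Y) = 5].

35/9

Outcomes with max(X, Y) = 5: (1,5), (2,5), (3,5), (4,5), (5,1), (5,2), (5,3), (5,4), (5,5), each with probability 1/30.
E[X | max(X, Y) = 5] = (1 + 2 + 3 + 4 + 5 + 5 + 5 + 5 + 5) / 9 = 35/9.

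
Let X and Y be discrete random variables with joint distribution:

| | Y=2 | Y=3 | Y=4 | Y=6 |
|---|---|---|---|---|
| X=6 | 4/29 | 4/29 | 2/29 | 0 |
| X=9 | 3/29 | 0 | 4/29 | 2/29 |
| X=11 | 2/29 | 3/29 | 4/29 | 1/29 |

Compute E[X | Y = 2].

73/9

P(Y = 2) = 9/29.
Σ X·P over the event = 6·(4/29) + 9·(3/29) + 11·(2/29) = 73/29.
E[X | Y = 2] = (73/29) / (9/29) = 73/9.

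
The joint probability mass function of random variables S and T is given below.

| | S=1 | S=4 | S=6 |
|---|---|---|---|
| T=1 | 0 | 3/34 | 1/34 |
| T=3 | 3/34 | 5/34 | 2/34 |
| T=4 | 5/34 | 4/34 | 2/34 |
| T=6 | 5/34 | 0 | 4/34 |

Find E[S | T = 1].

9/2

P(T = 1) = 2/17.
Σ S·P over the event = 4·(3/34) + 6·(1/34) = 9/17.
E[S | T = 1] = (9/17) / (2/17) = 9/2.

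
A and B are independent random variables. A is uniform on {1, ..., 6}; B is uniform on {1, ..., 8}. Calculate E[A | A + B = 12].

5

P(A + B = 12) = 1/16.
Summing A·P(x,y) over outcomes with A + B = 12 gives 5/16.
E[A | A + B = 12] = (5/16) / (1/16) = 5.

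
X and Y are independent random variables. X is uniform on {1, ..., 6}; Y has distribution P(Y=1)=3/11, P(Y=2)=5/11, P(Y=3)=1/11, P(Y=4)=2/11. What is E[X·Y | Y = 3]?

P(Y = 3) = 1/11.
Summing XY·P(x,y) over outcomes with Y = 3 gives 21/22.
E[X·Y | Y = 3] = (21/22) / (1/11) = 21/2.

21/2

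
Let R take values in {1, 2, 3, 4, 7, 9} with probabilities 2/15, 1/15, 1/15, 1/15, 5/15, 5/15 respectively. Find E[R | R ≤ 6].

P(R ≤ 6) = 1/3.
Σ over the event: 1·2/15 + 2·1/15 + 3·1/15 + 4·1/15 = 11/15.
E[R | R ≤ 6] = (11/15) / (1/3) = 11/5.

11/5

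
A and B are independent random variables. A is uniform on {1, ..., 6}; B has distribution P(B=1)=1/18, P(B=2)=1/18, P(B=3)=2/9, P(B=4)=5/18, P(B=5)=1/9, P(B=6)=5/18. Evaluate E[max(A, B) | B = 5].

31/6

P(B = 5) = 1/9.
Summing max(A,B)·P(x,y) over outcomes with B = 5 gives 31/54.
E[max(A, B) | B = 5] = (31/54) / (1/9) = 31/6.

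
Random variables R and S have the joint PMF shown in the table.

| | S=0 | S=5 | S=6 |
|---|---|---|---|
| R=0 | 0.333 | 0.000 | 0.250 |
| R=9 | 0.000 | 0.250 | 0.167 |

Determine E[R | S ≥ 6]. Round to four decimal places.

3.6043

P(S ≥ 6) = 0.417.
Σ R·P over the event = 0·(0.250) + 9·(0.167) = 1.503.
E[R | S ≥ 6] = (1.503) / (0.417) = 3.6043.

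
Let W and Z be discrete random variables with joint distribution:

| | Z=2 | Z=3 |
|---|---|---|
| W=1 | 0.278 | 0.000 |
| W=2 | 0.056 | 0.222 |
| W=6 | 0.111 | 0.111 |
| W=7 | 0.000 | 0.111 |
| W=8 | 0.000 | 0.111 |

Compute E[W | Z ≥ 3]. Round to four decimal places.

P(Z ≥ 3) = 0.555.
Σ W·P over the event = 2·(0.222) + 6·(0.111) + 7·(0.111) + 8·(0.111) = 2.775.
E[W | Z ≥ 3] = (2.775) / (0.555) = 5.0000.

5.0000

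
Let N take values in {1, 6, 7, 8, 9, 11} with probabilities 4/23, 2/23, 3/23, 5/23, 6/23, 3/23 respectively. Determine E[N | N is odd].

P(N is odd) = 16/23.
Σ over the event: 1·4/23 + 7·3/23 + 9·6/23 + 11·3/23 = 112/23.
E[N | N is odd] = (112/23) / (16/23) = 7.

7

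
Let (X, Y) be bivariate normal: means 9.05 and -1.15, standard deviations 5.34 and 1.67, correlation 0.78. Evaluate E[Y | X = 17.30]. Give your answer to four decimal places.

0.8624

The regression of Y on X has slope ρ·σ_Y/σ_X and passes through (μ_X, μ_Y).
E[Y | X=17.30] = -1.15 + (0.78)·(1.67/5.34)·(17.30 − (9.05)) = -1.15 + (0.24393)·(8.25) = 0.8624.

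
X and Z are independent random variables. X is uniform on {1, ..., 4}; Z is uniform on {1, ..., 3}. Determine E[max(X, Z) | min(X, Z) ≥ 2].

P(min(X, Z) ≥ 2) = 1/2.
Summing max(X,Z)·P(x,y) over outcomes with min(X, Z) ≥ 2 gives 19/12.
E[max(X, Z) | min(X, Z) ≥ 2] = (19/12) / (1/2) = 19/6.

19/6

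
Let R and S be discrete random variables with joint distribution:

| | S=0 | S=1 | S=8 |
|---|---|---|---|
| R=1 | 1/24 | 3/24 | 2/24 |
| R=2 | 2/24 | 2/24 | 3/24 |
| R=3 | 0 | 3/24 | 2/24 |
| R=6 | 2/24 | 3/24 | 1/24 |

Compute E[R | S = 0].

17/5

P(S = 0) = 5/24.
Σ R·P over the event = 1·(1/24) + 2·(2/24) + 6·(2/24) = 17/24.
E[R | S = 0] = (17/24) / (5/24) = 17/5.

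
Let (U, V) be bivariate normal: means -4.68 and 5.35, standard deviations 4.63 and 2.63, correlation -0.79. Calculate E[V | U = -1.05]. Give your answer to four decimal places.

E[V | U=x] = μ_V + ρ(σ_V/σ_U)(x − μ_U) for jointly normal variables.
E[V | U=-1.05] = 5.35 + (-0.79)·(2.63/4.63)·(-1.05 − (-4.68)) = 5.35 + (-0.44875)·(3.63) = 3.7210.

3.7210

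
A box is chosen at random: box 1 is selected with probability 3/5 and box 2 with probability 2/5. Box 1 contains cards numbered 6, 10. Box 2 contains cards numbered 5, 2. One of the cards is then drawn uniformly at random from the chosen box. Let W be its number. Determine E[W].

31/5

E[W | box 1] = (6+10)/2 = 8.
E[W | box 2] = (5+2)/2 = 7/2.
By the law of total expectation,
E[W] = (3/5)·(8) + (2/5)·(7/2) = 31/5.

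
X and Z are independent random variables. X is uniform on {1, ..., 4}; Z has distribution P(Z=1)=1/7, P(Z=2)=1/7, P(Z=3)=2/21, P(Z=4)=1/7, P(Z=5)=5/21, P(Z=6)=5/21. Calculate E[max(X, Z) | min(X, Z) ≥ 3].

74/15

P(min(X, Z) ≥ 3) = 5/14.
Summing max(X,Z)·P(x,y) over outcomes with min(X, Z) ≥ 3 gives 37/21.
E[max(X, Z) | min(X, Z) ≥ 3] = (37/21) / (5/14) = 74/15.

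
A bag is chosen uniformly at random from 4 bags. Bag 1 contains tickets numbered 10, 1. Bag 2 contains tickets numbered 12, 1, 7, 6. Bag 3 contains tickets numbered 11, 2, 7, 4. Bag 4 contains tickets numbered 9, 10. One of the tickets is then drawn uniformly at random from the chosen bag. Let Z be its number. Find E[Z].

E[Z | bag 1] = (10+1)/2 = 11/2.
E[Z | bag 2] = (12+1+7+6)/4 = 13/2.
E[Z | bag 3] = (11+2+7+4)/4 = 6.
E[Z | bag 4] = (9+10)/2 = 19/2.
By the law of total expectation,
E[Z] = (1/4)·(11/2) + (1/4)·(13/2) + (1/4)·(6) + (1/4)·(19/2) = 55/8.

55/8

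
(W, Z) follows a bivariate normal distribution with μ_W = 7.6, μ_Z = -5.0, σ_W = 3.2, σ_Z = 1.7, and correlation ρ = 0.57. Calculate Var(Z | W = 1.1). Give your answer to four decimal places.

1.9510

For a bivariate normal, Var(Z | W=x) = σ_Z²(1 − ρ²).
Var(Z | W=1.1) = (1.7)²·(1 − (0.57)²) = 2.89·0.6751 = 1.9510.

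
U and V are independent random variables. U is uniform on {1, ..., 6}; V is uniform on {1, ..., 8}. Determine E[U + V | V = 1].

Outcomes with V = 1: (1,1), (2,1), (3,1), (4,1), (5,1), (6,1), each with probability 1/48.
E[U + V | V = 1] = (2 + 3 + 4 + 5 + 6 + 7) / 6 = 9/2.

9/2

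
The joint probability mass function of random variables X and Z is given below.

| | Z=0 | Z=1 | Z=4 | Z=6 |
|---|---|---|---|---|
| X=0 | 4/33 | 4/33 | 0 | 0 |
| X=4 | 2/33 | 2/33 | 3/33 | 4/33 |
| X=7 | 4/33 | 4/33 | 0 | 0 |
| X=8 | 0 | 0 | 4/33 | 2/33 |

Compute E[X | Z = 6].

P(Z = 6) = 2/11.
Σ X·P over the event = 4·(4/33) + 8·(2/33) = 32/33.
E[X | Z = 6] = (32/33) / (2/11) = 16/3.

16/3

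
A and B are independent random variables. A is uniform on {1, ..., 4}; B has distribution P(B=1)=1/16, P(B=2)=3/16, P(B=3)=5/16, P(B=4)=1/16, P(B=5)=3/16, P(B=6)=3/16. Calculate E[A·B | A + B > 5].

P(A + B > 5) = 5/8.
Summing AB·P(x,y) over outcomes with A + B > 5 gives 495/64.
E[A·B | A + B > 5] = (495/64) / (5/8) = 99/8.

99/8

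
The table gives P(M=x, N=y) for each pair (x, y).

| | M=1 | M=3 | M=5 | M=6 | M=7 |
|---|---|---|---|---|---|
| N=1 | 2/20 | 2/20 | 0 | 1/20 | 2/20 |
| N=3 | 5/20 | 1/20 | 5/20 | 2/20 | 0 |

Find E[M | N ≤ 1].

P(N ≤ 1) = 7/20.
Σ M·P over the event = 1·(2/20) + 3·(2/20) + 6·(1/20) + 7·(2/20) = 7/5.
E[M | N ≤ 1] = (7/5) / (7/20) = 4.

4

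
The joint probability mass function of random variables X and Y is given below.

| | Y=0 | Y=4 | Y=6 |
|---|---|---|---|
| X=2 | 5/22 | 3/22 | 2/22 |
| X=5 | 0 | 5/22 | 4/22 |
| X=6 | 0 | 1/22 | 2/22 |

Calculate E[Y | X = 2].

12/5

P(X = 2) = 5/11.
Σ Y·P over the event = 0·(5/22) + 4·(3/22) + 6·(2/22) = 12/11.
E[Y | X = 2] = (12/11) / (5/11) = 12/5.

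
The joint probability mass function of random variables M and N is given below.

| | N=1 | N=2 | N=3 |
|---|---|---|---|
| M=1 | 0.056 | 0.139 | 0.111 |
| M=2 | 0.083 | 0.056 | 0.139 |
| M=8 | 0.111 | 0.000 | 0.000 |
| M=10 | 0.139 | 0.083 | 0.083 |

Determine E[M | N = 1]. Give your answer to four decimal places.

P(N = 1) = 0.389.
Summing M·P(M=x,N=y) over the conditioning event gives 2.500.
E[M | N = 1] = (2.500) / (0.389) = 6.4267.

6.4267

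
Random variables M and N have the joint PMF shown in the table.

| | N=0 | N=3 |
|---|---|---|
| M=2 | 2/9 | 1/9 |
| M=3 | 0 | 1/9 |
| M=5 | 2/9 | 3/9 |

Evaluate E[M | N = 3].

P(N = 3) = 5/9.
Σ M·P over the event = 2·(1/9) + 3·(1/9) + 5·(3/9) = 20/9.
E[M | N = 3] = (20/9) / (5/9) = 4.

4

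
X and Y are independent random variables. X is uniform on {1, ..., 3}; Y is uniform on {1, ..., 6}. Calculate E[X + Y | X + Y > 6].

23/3

P(X + Y > 6) = 1/3.
Summing (X+Y)·P(x,y) over outcomes with X + Y > 6 gives 23/9.
E[X + Y | X + Y > 6] = (23/9) / (1/3) = 23/3.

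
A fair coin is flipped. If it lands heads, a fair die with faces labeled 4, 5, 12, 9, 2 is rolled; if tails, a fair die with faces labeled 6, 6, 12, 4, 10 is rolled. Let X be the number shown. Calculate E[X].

E[X | heads] = (4+5+12+9+2)/5 = 32/5.
E[X | tails] = (6+6+12+4+10)/5 = 38/5.
By the law of total expectation,
E[X] = (1/2)·(32/5) + (1/2)·(38/5) = 7.

7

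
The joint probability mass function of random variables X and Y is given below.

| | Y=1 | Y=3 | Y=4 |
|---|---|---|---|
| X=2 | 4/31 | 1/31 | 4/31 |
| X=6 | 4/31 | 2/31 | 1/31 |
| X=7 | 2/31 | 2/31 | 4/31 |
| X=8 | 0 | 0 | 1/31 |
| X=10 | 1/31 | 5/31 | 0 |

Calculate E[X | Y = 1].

P(Y = 1) = 11/31.
Summing X·P(X=x,Y=y) over the conditioning event gives 56/31.
E[X | Y = 1] = (56/31) / (11/31) = 56/11.

56/11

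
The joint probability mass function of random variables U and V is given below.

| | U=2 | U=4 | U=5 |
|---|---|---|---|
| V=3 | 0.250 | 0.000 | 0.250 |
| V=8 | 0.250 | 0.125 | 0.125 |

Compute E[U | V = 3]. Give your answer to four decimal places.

3.5000

P(V = 3) = 0.500.
Σ U·P over the event = 2·(0.250) + 5·(0.250) = 1.750.
E[U | V = 3] = (1.750) / (0.500) = 3.5000.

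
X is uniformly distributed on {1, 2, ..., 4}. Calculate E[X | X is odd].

Given X is odd, X is equally likely to be any of {1, 3}.
E[X | X is odd] = (1 + 3) / 2 = 2.

2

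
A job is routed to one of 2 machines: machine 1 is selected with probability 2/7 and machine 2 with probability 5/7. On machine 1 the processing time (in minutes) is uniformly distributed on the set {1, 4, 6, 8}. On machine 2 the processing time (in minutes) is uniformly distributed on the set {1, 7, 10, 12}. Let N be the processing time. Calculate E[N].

47/7

E[N | machine 1] = (1+4+6+8)/4 = 19/4.
E[N | machine 2] = (1+7+10+12)/4 = 15/2.
By the law of total expectation,
E[N] = (2/7)·(19/4) + (5/7)·(15/2) = 47/7.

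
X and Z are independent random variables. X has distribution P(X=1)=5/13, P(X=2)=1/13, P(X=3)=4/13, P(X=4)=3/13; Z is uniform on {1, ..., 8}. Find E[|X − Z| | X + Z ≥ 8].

P(X + Z ≥ 8) = 11/26.
Summing |X−Z|·P(x,y) over outcomes with X + Z ≥ 8 gives 83/52.
E[|X − Z| | X + Z ≥ 8] = (83/52) / (11/26) = 83/22.

83/22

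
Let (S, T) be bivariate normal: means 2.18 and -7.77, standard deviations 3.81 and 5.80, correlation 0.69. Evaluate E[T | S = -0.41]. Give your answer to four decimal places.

E[T | S=x] = μ_T + ρ(σ_T/σ_S)(x − μ_S) for jointly normal variables.
E[T | S=-0.41] = -7.77 + (0.69)·(5.80/3.81)·(-0.41 − (2.18)) = -7.77 + (1.0504)·(-2.59) = -10.4905.

-10.4905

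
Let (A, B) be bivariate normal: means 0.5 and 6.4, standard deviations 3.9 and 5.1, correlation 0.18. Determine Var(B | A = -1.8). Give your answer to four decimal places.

For a bivariate normal, Var(B | A=x) = σ_B²(1 − ρ²).
Var(B | A=-1.8) = (5.1)²·(1 − (0.18)²) = 26.01·0.9676 = 25.1673.

25.1673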